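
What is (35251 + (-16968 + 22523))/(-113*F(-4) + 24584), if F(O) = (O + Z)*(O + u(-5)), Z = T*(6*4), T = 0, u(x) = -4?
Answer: 20403/10484 ≈ 1.9461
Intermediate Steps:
Z = 0 (Z = 0*(6*4) = 0*24 = 0)
F(O) = O*(-4 + O) (F(O) = (O + 0)*(O - 4) = O*(-4 + O))
(35251 + (-16968 + 22523))/(-113*F(-4) + 24584) = (35251 + (-16968 + 22523))/(-(-452)*(-4 - 4) + 24584) = (35251 + 5555)/(-(-452)*(-8) + 24584) = 40806/(-113*32 + 24584) = 40806/(-3616 + 24584) = 40806/20968 = 40806*(1/20968) = 20403/10484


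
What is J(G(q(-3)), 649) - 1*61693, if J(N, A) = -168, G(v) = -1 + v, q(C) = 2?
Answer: -61861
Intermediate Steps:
J(G(q(-3)), 649) - 1*61693 = -168 - 1*61693 = -168 - 61693 = -61861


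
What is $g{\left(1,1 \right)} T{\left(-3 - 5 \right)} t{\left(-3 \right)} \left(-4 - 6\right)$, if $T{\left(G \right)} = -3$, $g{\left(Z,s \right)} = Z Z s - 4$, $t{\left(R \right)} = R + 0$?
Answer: $270$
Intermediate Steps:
$t{\left(R \right)} = R$
$g{\left(Z,s \right)} = -4 + s Z^{2}$ ($g{\left(Z,s \right)} = Z^{2} s - 4 = s Z^{2} - 4 = -4 + s Z^{2}$)
$g{\left(1,1 \right)} T{\left(-3 - 5 \right)} t{\left(-3 \right)} \left(-4 - 6\right) = \left(-4 + 1 \cdot 1^{2}\right) \left(-3\right) \left(- 3 \left(-4 - 6\right)\right) = \left(-4 + 1 \cdot 1\right) \left(-3\right) \left(- 3 \left(-4 - 6\right)\right) = \left(-4 + 1\right) \left(-3\right) \left(\left(-3\right) \left(-10\right)\right) = \left(-3\right) \left(-3\right) 30 = 9 \cdot 30 = 270$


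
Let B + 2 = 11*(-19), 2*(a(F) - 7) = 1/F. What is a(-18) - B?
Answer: 7847/36 ≈ 217.97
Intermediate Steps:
a(F) = 7 + 1/(2*F)
B = -211 (B = -2 + 11*(-19) = -2 - 209 = -211)
a(-18) - B = (7 + (½)/(-18)) - 1*(-211) = (7 + (½)*(-1/18)) + 211 = (7 - 1/36) + 211 = 251/36 + 211 = 7847/36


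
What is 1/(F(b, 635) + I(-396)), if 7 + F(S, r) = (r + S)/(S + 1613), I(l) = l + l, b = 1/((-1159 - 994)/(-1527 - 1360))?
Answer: -1737838/1387847541 ≈ -0.0012522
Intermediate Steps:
b = 2887/2153 (b = 1/(-2153/(-2887)) = 1/(-2153*(-1/2887)) = 1/(2153/2887) = 2887/2153 ≈ 1.3409)
I(l) = 2*l
F(S, r) = -7 + (S + r)/(1613 + S) (F(S, r) = -7 + (r + S)/(S + 1613) = -7 + (S + r)/(1613 + S))
1/(F(b, 635) + I(-396)) = 1/((-11291 + 635 - 6*2887/2153)/(1613 + 2887/2153) + 2*(-396)) = 1/((-11291 + 635 - 17322/2153)/(3475676/2153) - 792) = 1/((2153/3475676)*(-22959690/2153) - 792) = 1/(-11479845/1737838 - 792) = 1/(-1387847541/1737838) = -1737838/1387847541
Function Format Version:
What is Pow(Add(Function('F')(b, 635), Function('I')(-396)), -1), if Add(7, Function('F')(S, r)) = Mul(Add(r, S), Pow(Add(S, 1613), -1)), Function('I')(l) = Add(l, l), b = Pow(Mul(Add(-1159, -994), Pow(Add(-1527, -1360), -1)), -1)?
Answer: Rational(-1737838, 1387847541) ≈ -0.0012522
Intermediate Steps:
b = Rational(2887, 2153) (b = Pow(Mul(-2153, Pow(-2887, -1)), -1) = Pow(Mul(-2153, Rational(-1, 2887)), -1) = Pow(Rational(2153, 2887), -1) = Rational(2887, 2153) ≈ 1.3409)
Function('I')(l) = Mul(2, l)
Function('F')(S, r) = Add(-7, Mul(Pow(Add(1613, S), -1), Add(S, r))) (Function('F')(S, r) = Add(-7, Mul(Add(r, S), Pow(Add(S, 1613), -1))) = Add(-7, Mul(Add(S, r), Pow(Add(1613, S), -1))) = Add(-7, Mul(Pow(Add(1613, S), -1), Add(S, r))))
Pow(Add(Function('F')(b, 635), Function('I')(-396)), -1) = Pow(Add(Mul(Pow(Add(1613, Rational(2887, 2153)), -1), Add(-11291, 635, Mul(-6, Rational(2887, 2153)))), Mul(2, -396)), -1) = Pow(Add(Mul(Pow(Rational(3475676, 2153), -1), Add(-11291, 635, Rational(-17322, 2153))), -792), -1) = Pow(Add(Mul(Rational(2153, 3475676), Rational(-22959690, 2153)), -792), -1) = Pow(Add(Rational(-11479845, 1737838), -792), -1) = Pow(Rational(-1387847541, 1737838), -1) = Rational(-1737838, 1387847541)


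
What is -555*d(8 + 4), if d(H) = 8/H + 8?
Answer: -4810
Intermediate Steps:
d(H) = 8 + 8/H
-555*d(8 + 4) = -555*(8 + 8/(8 + 4)) = -555*(8 + 8/12) = -555*(8 + 8*(1/12)) = -555*(8 + ⅔) = -555*26/3 = -4810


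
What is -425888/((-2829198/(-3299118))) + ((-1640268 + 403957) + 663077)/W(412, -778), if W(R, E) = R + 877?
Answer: -302122897811818/607806037 ≈ -4.9707e+5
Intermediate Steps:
W(R, E) = 877 + R
-425888/((-2829198/(-3299118))) + ((-1640268 + 403957) + 663077)/W(412, -778) = -425888/((-2829198/(-3299118))) + ((-1640268 + 403957) + 663077)/(877 + 412) = -425888/((-2829198*(-1/3299118))) + (-1236311 + 663077)/1289 = -425888/471533/549853 - 573234*1/1289 = -425888*549853/471533 - 573234/1289 = -234175794464/471533 - 573234/1289 = -302122897811818/607806037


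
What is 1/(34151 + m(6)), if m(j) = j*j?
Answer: 1/34187 ≈ 2.9251e-5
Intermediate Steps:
m(j) = j²
1/(34151 + m(6)) = 1/(34151 + 6²) = 1/(34151 + 36) = 1/34187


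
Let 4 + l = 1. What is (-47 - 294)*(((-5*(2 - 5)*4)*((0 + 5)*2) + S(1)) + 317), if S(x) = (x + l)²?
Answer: -314061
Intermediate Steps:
l = -3 (l = -4 + 1 = -3)
S(x) = (-3 + x)² (S(x) = (x - 3)² = (-3 + x)²)
(-47 - 294)*(((-5*(2 - 5)*4)*((0 + 5)*2) + S(1)) + 317) = (-47 - 294)*(((-5*(2 - 5)*4)*((0 + 5)*2) + (-3 + 1)²) + 317) = -341*(((-(-15)*4)*(5*2) + (-2)²) + 317) = -341*((-5*(-12)*10 + 4) + 317) = -341*((60*10 + 4) + 317) = -341*((600 + 4) + 317) = -341*(604 + 317) = -341*921 = -314061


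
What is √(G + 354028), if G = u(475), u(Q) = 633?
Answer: √354661 ≈ 595.53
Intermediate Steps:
G = 633
√(G + 354028) = √(633 + 354028) = √354661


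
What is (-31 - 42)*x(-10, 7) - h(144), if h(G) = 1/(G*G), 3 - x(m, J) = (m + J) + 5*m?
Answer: -84768769/20736 ≈ -4088.0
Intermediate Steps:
x(m, J) = 3 - J - 6*m (x(m, J) = 3 - ((m + J) + 5*m) = 3 - ((J + m) + 5*m) = 3 - (J + 6*m) = 3 + (-J - 6*m) = 3 - J - 6*m)
h(G) = G⁻² (h(G) = 1/(G²) = G⁻²)
(-31 - 42)*x(-10, 7) - h(144) = (-31 - 42)*(3 - 1*7 - 6*(-10)) - 1/144² = -73*(3 - 7 + 60) - 1*1/20736 = -73*56 - 1/20736 = -4088 - 1/20736 = -84768769/20736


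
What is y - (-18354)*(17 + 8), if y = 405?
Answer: 459255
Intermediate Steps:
y - (-18354)*(17 + 8) = 405 - (-18354)*(17 + 8) = 405 - (-18354)*25 = 405 - 1311*(-350) = 405 + 458850 = 459255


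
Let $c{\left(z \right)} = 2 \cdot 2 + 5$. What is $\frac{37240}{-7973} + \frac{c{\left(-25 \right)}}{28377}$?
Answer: $- \frac{16772821}{3591267} \approx -4.6704$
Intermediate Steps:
$c{\left(z \right)} = 9$ ($c{\left(z \right)} = 4 + 5 = 9$)
$\frac{37240}{-7973} + \frac{c{\left(-25 \right)}}{28377} = \frac{37240}{-7973} + \frac{9}{28377} = 37240 \left(- \frac{1}{7973}\right) + 9 \cdot \frac{1}{28377} = - \frac{5320}{1139} + \frac{1}{3153} = - \frac{16772821}{3591267}$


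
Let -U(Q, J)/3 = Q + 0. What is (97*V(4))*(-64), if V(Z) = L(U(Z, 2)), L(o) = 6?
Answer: -37248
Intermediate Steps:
U(Q, J) = -3*Q (U(Q, J) = -3*(Q + 0) = -3*Q)
V(Z) = 6
(97*V(4))*(-64) = (97*6)*(-64) = 582*(-64) = -37248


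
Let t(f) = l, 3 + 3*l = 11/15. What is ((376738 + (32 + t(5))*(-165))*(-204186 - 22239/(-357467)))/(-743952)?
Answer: 6780430057626667/66484572396 ≈ 1.0199e+5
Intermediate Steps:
l = -34/45 (l = -1 + (11/15)/3 = -1 + (11*(1/15))/3 = -1 + (⅓)*(11/15) = -1 + 11/45 = -34/45 ≈ -0.75556)
t(f) = -34/45
((376738 + (32 + t(5))*(-165))*(-204186 - 22239/(-357467)))/(-743952) = ((376738 + (32 - 34/45)*(-165))*(-204186 - 22239/(-357467)))/(-743952) = ((376738 + (1406/45)*(-165))*(-204186 - 22239*(-1/357467)))*(-1/743952) = ((376738 - 15466/3)*(-204186 + 22239/357467))*(-1/743952) = ((1114748/3)*(-72989734623/357467))*(-1/743952) = -27121720230506668/357467*(-1/743952) = 6780430057626667/66484572396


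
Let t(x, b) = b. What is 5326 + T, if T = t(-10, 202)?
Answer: 5528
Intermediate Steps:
T = 202
5326 + T = 5326 + 202 = 5528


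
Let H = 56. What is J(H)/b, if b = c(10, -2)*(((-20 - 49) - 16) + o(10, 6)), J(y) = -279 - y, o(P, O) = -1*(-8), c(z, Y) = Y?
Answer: -335/154 ≈ -2.1753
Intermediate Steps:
o(P, O) = 8
b = 154 (b = -2*(((-20 - 49) - 16) + 8) = -2*((-69 - 16) + 8) = -2*(-85 + 8) = -2*(-77) = 154)
J(H)/b = (-279 - 1*56)/154 = (-279 - 56)*(1/154) = -335*1/154 = -335/154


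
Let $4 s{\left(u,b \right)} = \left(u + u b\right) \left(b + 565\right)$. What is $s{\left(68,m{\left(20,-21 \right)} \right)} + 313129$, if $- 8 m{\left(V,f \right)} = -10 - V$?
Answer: $\frac{5744889}{16} \approx 3.5906 \cdot 10^{5}$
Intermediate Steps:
$m{\left(V,f \right)} = \frac{5}{4} + \frac{V}{8}$ ($m{\left(V,f \right)} = - \frac{-10 - V}{8} = \frac{5}{4} + \frac{V}{8}$)
$s{\left(u,b \right)} = \frac{\left(565 + b\right) \left(u + b u\right)}{4}$ ($s{\left(u,b \right)} = \frac{\left(u + u b\right) \left(b + 565\right)}{4} = \frac{\left(u + b u\right) \left(565 + b\right)}{4} = \frac{\left(565 + b\right) \left(u + b u\right)}{4}$)
$s{\left(68,m{\left(20,-21 \right)} \right)} + 313129 = \frac{1}{4} \cdot 68 \left(565 + \left(\frac{5}{4} + \frac{1}{8} \cdot 20\right)^{2} + 566 \left(\frac{5}{4} + \frac{1}{8} \cdot 20\right)\right) + 313129 = \frac{1}{4} \cdot 68 \left(565 + \left(\frac{5}{4} + \frac{5}{2}\right)^{2} + 566 \left(\frac{5}{4} + \frac{5}{2}\right)\right) + 313129 = \frac{1}{4} \cdot 68 \left(565 + \left(\frac{15}{4}\right)^{2} + 566 \cdot \frac{15}{4}\right) + 313129 = \frac{1}{4} \cdot 68 \left(565 + \frac{225}{16} + \frac{4245}{2}\right) + 313129 = \frac{1}{4} \cdot 68 \cdot \frac{43225}{16} + 313129 = \frac{734825}{16} + 313129 = \frac{5744889}{16}$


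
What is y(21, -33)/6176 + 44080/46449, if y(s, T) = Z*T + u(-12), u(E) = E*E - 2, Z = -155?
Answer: 516420473/286869024 ≈ 1.8002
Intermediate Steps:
u(E) = -2 + E² (u(E) = E² - 2 = -2 + E²)
y(s, T) = 142 - 155*T (y(s, T) = -155*T + (-2 + (-12)²) = -155*T + (-2 + 144) = -155*T + 142 = 142 - 155*T)
y(21, -33)/6176 + 44080/46449 = (142 - 155*(-33))/6176 + 44080/46449 = (142 + 5115)*(1/6176) + 44080*(1/46449) = 5257*(1/6176) + 44080/46449 = 5257/6176 + 44080/46449 = 516420473/286869024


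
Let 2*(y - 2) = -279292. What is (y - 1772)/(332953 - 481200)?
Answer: 12856/13477 ≈ 0.95392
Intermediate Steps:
y = -139644 (y = 2 + (½)*(-279292) = 2 - 139646 = -139644)
(y - 1772)/(332953 - 481200) = (-139644 - 1772)/(332953 - 481200) = -141416/(-148247) = -141416*(-1/148247) = 12856/13477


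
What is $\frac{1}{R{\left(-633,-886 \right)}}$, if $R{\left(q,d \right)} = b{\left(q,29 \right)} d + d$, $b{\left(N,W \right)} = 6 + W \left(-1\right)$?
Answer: $\frac{1}{19492} \approx 5.1303 \cdot 10^{-5}$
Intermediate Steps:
$b{\left(N,W \right)} = 6 - W$
$R{\left(q,d \right)} = - 22 d$ ($R{\left(q,d \right)} = \left(6 - 29\right) d + d = - 23 d + d = - 22 d$)
$\frac{1}{R{\left(-633,-886 \right)}} = \frac{1}{\left(-22\right) \left(-886\right)} = \frac{1}{19492}$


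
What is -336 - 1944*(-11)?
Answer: 21048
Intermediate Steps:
-336 - 1944*(-11) = -336 - 162*(-132) = -336 + 21384 = 21048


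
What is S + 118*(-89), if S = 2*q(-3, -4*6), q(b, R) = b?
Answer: -10508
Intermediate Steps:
S = -6 (S = 2*(-3) = -6)
S + 118*(-89) = -6 + 118*(-89) = -6 - 10502 = -10508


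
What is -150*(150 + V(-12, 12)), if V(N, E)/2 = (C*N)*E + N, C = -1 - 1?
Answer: -105300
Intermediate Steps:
C = -2
V(N, E) = 2*N - 4*E*N (V(N, E) = 2*((-2*N)*E + N) = 2*(-2*E*N + N) = 2*(N - 2*E*N) = 2*N - 4*E*N)
-150*(150 + V(-12, 12)) = -150*(150 + 2*(-12)*(1 - 2*12)) = -150*(150 + 2*(-12)*(1 - 24)) = -150*(150 + 2*(-12)*(-23)) = -150*(150 + 552) = -150*702 = -105300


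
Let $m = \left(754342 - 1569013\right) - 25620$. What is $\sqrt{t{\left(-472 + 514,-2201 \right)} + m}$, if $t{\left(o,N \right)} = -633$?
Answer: $6 i \sqrt{23359} \approx 917.02 i$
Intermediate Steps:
$m = -840291$ ($m = -814671 - 25620 = -840291$)
$\sqrt{t{\left(-472 + 514,-2201 \right)} + m} = \sqrt{-633 - 840291} = \sqrt{-840924} = 6 i \sqrt{23359}$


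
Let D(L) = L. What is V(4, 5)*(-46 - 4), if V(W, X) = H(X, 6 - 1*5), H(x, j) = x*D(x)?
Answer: -1250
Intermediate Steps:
H(x, j) = x² (H(x, j) = x*x = x²)
V(W, X) = X²
V(4, 5)*(-46 - 4) = 5²*(-46 - 4) = 25*(-50) = -1250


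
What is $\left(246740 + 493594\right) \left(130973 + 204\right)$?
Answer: $97114793118$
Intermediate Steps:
$\left(246740 + 493594\right) \left(130973 + 204\right) = 740334 \cdot 131177 = 97114793118$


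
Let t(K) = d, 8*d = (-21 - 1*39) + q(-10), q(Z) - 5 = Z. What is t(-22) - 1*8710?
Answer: -69745/8 ≈ -8718.1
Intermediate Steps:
q(Z) = 5 + Z
d = -65/8 (d = ((-21 - 1*39) + (5 - 10))/8 = ((-21 - 39) - 5)/8 = (-60 - 5)/8 = (⅛)*(-65) = -65/8 ≈ -8.1250)
t(K) = -65/8
t(-22) - 1*8710 = -65/8 - 1*8710 = -65/8 - 8710 = -69745/8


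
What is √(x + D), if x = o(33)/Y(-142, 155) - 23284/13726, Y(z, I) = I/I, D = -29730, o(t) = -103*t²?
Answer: I*√6683537717839/6863 ≈ 376.69*I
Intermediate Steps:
Y(z, I) = 1
x = -769813763/6863 (x = -103*33²/1 - 23284/13726 = -103*1089*1 - 23284*1/13726 = -112167*1 - 11642/6863 = -112167 - 11642/6863 = -769813763/6863 ≈ -1.1217e+5)
√(x + D) = √(-769813763/6863 - 29730) = √(-973850753/6863) = I*√6683537717839/6863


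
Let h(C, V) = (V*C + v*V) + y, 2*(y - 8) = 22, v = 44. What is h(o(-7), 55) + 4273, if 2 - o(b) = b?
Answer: 7207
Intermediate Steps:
o(b) = 2 - b
y = 19 (y = 8 + (1/2)*22 = 8 + 11 = 19)
h(C, V) = 19 + 44*V + C*V (h(C, V) = (V*C + 44*V) + 19 = (C*V + 44*V) + 19 = (44*V + C*V) + 19 = 19 + 44*V + C*V)
h(o(-7), 55) + 4273 = (19 + 44*55 + (2 - 1*(-7))*55) + 4273 = (19 + 2420 + (2 + 7)*55) + 4273 = (19 + 2420 + 9*55) + 4273 = (19 + 2420 + 495) + 4273 = 2934 + 4273 = 7207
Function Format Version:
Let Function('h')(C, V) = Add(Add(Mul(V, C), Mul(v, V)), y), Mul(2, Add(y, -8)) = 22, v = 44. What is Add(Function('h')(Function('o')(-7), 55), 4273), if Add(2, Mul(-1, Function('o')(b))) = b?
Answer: 7207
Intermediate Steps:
Function('o')(b) = Add(2, Mul(-1, b))
y = 19 (y = Add(8, Mul(Rational(1, 2), 22)) = Add(8, 11) = 19)
Function('h')(C, V) = Add(19, Mul(44, V), Mul(C, V)) (Function('h')(C, V) = Add(Add(Mul(V, C), Mul(44, V)), 19) = Add(Add(Mul(C, V), Mul(44, V)), 19) = Add(Add(Mul(44, V), Mul(C, V)), 19) = Add(19, Mul(44, V), Mul(C, V)))
Add(Function('h')(Function('o')(-7), 55), 4273) = Add(Add(19, Mul(44, 55), Mul(Add(2, Mul(-1, -7)), 55)), 4273) = Add(Add(19, 2420, Mul(Add(2, 7), 55)), 4273) = Add(Add(19, 2420, Mul(9, 55)), 4273) = Add(Add(19, 2420, 495), 4273) = Add(2934, 4273) = 7207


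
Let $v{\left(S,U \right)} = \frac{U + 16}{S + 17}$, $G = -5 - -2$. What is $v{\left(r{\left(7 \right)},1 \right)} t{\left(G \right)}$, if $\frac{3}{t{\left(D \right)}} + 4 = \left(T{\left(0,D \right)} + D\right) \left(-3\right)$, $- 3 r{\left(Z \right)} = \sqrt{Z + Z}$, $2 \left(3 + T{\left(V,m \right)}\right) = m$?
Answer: $\frac{15606}{95719} + \frac{306 \sqrt{14}}{95719} \approx 0.175$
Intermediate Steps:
$G = -3$ ($G = -5 + 2 = -3$)
$T{\left(V,m \right)} = -3 + \frac{m}{2}$
$r{\left(Z \right)} = - \frac{\sqrt{2} \sqrt{Z}}{3}$ ($r{\left(Z \right)} = - \frac{\sqrt{Z + Z}}{3} = - \frac{\sqrt{2 Z}}{3} = - \frac{\sqrt{2} \sqrt{Z}}{3}$)
$t{\left(D \right)} = \frac{3}{5 - \frac{9 D}{2}}$ ($t{\left(D \right)} = \frac{3}{-4 + \left(\left(-3 + \frac{D}{2}\right) + D\right) \left(-3\right)} = \frac{3}{-4 + \left(-3 + \frac{3 D}{2}\right) \left(-3\right)} = \frac{3}{-4 - \left(-9 + \frac{9 D}{2}\right)} = \frac{3}{5 - \frac{9 D}{2}}$)
$v{\left(S,U \right)} = \frac{16 + U}{17 + S}$
$v{\left(r{\left(7 \right)},1 \right)} t{\left(G \right)} = \frac{16 + 1}{17 - \frac{\sqrt{2} \sqrt{7}}{3}} \left(- \frac{6}{-10 + 9 \left(-3\right)}\right) = \frac{1}{17 - \frac{\sqrt{14}}{3}} \cdot 17 \left(- \frac{6}{-10 - 27}\right) = \frac{17}{17 - \frac{\sqrt{14}}{3}} \left(- \frac{6}{-37}\right) = \frac{17}{17 - \frac{\sqrt{14}}{3}} \left(\left(-6\right) \left(- \frac{1}{37}\right)\right) = \frac{17}{17 - \frac{\sqrt{14}}{3}} \cdot \frac{6}{37} = \frac{102}{37 \left(17 - \frac{\sqrt{14}}{3}\right)}$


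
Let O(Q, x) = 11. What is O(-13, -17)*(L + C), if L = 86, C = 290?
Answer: 4136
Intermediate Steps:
O(-13, -17)*(L + C) = 11*(86 + 290) = 11*376 = 4136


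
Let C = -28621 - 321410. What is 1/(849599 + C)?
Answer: 1/499568 ≈ 2.0017e-6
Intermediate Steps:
C = -350031
1/(849599 + C) = 1/(849599 - 350031) = 1/499568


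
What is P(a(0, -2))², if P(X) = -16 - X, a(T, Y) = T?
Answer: 256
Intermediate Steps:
P(a(0, -2))² = (-16 - 1*0)² = (-16 + 0)² = (-16)² = 256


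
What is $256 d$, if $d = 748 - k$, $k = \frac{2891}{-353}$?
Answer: $\frac{68335360}{353} \approx 1.9358 \cdot 10^{5}$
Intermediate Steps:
$k = - \frac{2891}{353}$ ($k = 2891 \left(- \frac{1}{353}\right) = - \frac{2891}{353} \approx -8.1898$)
$d = \frac{266935}{353}$ ($d = 748 - - \frac{2891}{353} = 748 + \frac{2891}{353} = \frac{266935}{353} \approx 756.19$)
$256 d = 256 \cdot \frac{266935}{353} = \frac{68335360}{353}$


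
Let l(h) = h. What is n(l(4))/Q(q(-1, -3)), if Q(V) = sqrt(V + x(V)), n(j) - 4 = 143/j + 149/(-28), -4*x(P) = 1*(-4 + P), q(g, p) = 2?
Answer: 241*sqrt(10)/35 ≈ 21.775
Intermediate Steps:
x(P) = 1 - P/4 (x(P) = -(-4 + P)/4 = 1 - P/4)
n(j) = -37/28 + 143/j (n(j) = 4 + (143/j + 149/(-28)) = 4 + (143/j + 149*(-1/28)) = 4 + (143/j - 149/28) = 4 + (-149/28 + 143/j) = -37/28 + 143/j)
Q(V) = sqrt(1 + 3*V/4) (Q(V) = sqrt(V + (1 - V/4)) = sqrt(1 + 3*V/4))
n(l(4))/Q(q(-1, -3)) = (-37/28 + 143/4)/((sqrt(4 + 3*2)/2)) = (-37/28 + 143*(1/4))/((sqrt(4 + 6)/2)) = (-37/28 + 143/4)/((sqrt(10)/2)) = 241*(sqrt(10)/5)/7 = 241*sqrt(10)/35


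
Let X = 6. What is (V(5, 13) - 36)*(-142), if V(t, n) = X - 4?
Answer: 4828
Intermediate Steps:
V(t, n) = 2 (V(t, n) = 6 - 4 = 2)
(V(5, 13) - 36)*(-142) = (2 - 36)*(-142) = -34*(-142) = 4828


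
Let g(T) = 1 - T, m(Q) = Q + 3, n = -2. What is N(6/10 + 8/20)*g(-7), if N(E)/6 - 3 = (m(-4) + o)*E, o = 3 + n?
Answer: 144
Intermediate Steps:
m(Q) = 3 + Q
o = 1 (o = 3 - 2 = 1)
N(E) = 18 (N(E) = 18 + 6*(((3 - 4) + 1)*E) = 18 + 6*((-1 + 1)*E) = 18 + 6*(0*E) = 18 + 6*0 = 18 + 0 = 18)
N(6/10 + 8/20)*g(-7) = 18*(1 - 1*(-7)) = 18*(1 + 7) = 18*8 = 144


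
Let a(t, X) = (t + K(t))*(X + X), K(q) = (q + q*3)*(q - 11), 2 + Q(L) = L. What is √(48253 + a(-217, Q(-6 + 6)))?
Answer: I*√742495 ≈ 861.68*I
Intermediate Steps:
Q(L) = -2 + L
K(q) = 4*q*(-11 + q) (K(q) = (q + 3*q)*(-11 + q) = (4*q)*(-11 + q) = 4*q*(-11 + q))
a(t, X) = 2*X*(t + 4*t*(-11 + t)) (a(t, X) = (t + 4*t*(-11 + t))*(X + X) = (t + 4*t*(-11 + t))*(2*X) = 2*X*(t + 4*t*(-11 + t)))
√(48253 + a(-217, Q(-6 + 6))) = √(48253 + 2*(-2 + (-6 + 6))*(-217)*(-43 + 4*(-217))) = √(48253 + 2*(-2 + 0)*(-217)*(-43 - 868)) = √(48253 + 2*(-2)*(-217)*(-911)) = √(48253 - 790748) = √(-742495) = I*√742495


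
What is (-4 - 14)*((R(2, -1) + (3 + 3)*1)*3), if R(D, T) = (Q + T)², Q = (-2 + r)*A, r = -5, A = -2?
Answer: -9450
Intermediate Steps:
Q = 14 (Q = (-2 - 5)*(-2) = -7*(-2) = 14)
R(D, T) = (14 + T)²
(-4 - 14)*((R(2, -1) + (3 + 3)*1)*3) = (-4 - 14)*(((14 - 1)² + (3 + 3)*1)*3) = -18*(13² + 6*1)*3 = -18*(169 + 6)*3 = -3150*3 = -18*525 = -9450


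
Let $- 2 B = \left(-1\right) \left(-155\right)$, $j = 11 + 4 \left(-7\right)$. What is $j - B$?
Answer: $\frac{121}{2} \approx 60.5$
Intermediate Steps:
$j = -17$ ($j = 11 - 28 = -17$)
$B = - \frac{155}{2}$ ($B = - \frac{\left(-1\right) \left(-155\right)}{2} = \left(- \frac{1}{2}\right) 155 = - \frac{155}{2} \approx -77.5$)
$j - B = -17 - - \frac{155}{2} = -17 + \frac{155}{2} = \frac{121}{2}$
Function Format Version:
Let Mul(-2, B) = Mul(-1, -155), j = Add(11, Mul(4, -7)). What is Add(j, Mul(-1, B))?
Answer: Rational(121, 2) ≈ 60.500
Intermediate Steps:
j = -17 (j = Add(11, -28) = -17)
B = Rational(-155, 2) (B = Mul(Rational(-1, 2), Mul(-1, -155)) = Mul(Rational(-1, 2), 155) = Rational(-155, 2) ≈ -77.500)
Add(j, Mul(-1, B)) = Add(-17, Mul(-1, Rational(-155, 2))) = Add(-17, Rational(155, 2)) = Rational(121, 2)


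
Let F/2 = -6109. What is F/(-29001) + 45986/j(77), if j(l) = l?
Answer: 190654396/319011 ≈ 597.64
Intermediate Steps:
F = -12218 (F = 2*(-6109) = -12218)
F/(-29001) + 45986/j(77) = -12218/(-29001) + 45986/77 = -12218*(-1/29001) + 45986*(1/77) = 12218/29001 + 45986/77 = 190654396/319011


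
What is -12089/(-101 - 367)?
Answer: 12089/468 ≈ 25.831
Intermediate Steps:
-12089/(-101 - 367) = -12089/(-468) = -12089*(-1/468) = 12089/468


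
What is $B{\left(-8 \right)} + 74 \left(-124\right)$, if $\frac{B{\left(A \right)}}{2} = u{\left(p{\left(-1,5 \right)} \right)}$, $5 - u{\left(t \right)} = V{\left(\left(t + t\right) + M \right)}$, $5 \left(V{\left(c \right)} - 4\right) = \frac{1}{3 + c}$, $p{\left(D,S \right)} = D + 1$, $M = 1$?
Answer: $- \frac{91741}{10} \approx -9174.1$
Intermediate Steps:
$p{\left(D,S \right)} = 1 + D$
$V{\left(c \right)} = 4 + \frac{1}{5 \left(3 + c\right)}$
$u{\left(t \right)} = 5 - \frac{81 + 40 t}{5 \left(4 + 2 t\right)}$ ($u{\left(t \right)} = 5 - \frac{61 + 20 \left(\left(t + t\right) + 1\right)}{5 \left(3 + \left(\left(t + t\right) + 1\right)\right)} = 5 - \frac{61 + 20 \left(2 t + 1\right)}{5 \left(3 + \left(2 t + 1\right)\right)} = 5 - \frac{61 + 20 \left(1 + 2 t\right)}{5 \left(3 + \left(1 + 2 t\right)\right)} = 5 - \frac{61 + \left(20 + 40 t\right)}{5 \left(4 + 2 t\right)} = 5 - \frac{81 + 40 t}{5 \left(4 + 2 t\right)}$)
$B{\left(A \right)} = \frac{19}{10}$ ($B{\left(A \right)} = 2 \frac{\frac{19}{10} + \left(1 - 1\right)}{2 + \left(1 - 1\right)} = 2 \frac{\frac{19}{10} + 0}{2 + 0} = 2 \cdot \frac{1}{2} \cdot \frac{19}{10} = 2 \cdot \frac{19}{20} = \frac{19}{10}$)
$B{\left(-8 \right)} + 74 \left(-124\right) = \frac{19}{10} + 74 \left(-124\right) = \frac{19}{10} - 9176 = - \frac{91741}{10}$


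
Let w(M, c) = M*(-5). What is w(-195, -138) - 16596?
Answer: -15621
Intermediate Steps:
w(M, c) = -5*M
w(-195, -138) - 16596 = -5*(-195) - 16596 = 975 - 16596 = -15621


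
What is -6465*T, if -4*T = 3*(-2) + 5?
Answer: -6465/4 ≈ -1616.3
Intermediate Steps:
T = ¼ (T = -(3*(-2) + 5)/4 = -(-6 + 5)/4 = -¼*(-1) = ¼ ≈ 0.25000)
-6465*T = -6465*¼ = -6465/4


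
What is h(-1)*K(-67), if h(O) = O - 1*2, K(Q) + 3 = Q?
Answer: 210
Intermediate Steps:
K(Q) = -3 + Q
h(O) = -2 + O (h(O) = O - 2 = -2 + O)
h(-1)*K(-67) = (-2 - 1)*(-3 - 67) = -3*(-70) = 210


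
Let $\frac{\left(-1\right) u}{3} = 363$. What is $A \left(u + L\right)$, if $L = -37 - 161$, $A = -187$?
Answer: $240669$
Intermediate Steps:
$u = -1089$ ($u = \left(-3\right) 363 = -1089$)
$L = -198$ ($L = -37 - 161 = -198$)
$A \left(u + L\right) = - 187 \left(-1089 - 198\right) = \left(-187\right) \left(-1287\right) = 240669$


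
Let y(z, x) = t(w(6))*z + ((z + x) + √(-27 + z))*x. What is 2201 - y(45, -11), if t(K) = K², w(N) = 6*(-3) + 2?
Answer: -8945 + 33*√2 ≈ -8898.3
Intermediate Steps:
w(N) = -16 (w(N) = -18 + 2 = -16)
y(z, x) = 256*z + x*(x + z + √(-27 + z)) (y(z, x) = (-16)²*z + ((z + x) + √(-27 + z))*x = 256*z + ((x + z) + √(-27 + z))*x = 256*z + (x + z + √(-27 + z))*x = 256*z + x*(x + z + √(-27 + z)))
2201 - y(45, -11) = 2201 - ((-11)² + 256*45 - 11*45 - 11*√(-27 + 45)) = 2201 - (121 + 11520 - 495 - 33*√2) = 2201 - (11146 - 33*√2) = 2201 + (-11146 + 33*√2) = -8945 + 33*√2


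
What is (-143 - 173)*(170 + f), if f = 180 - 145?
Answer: -64780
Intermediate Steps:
f = 35
(-143 - 173)*(170 + f) = (-143 - 173)*(170 + 35) = -316*205 = -64780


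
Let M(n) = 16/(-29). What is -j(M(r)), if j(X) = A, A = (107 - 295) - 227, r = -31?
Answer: 415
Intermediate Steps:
M(n) = -16/29 (M(n) = 16*(-1/29) = -16/29)
A = -415 (A = -188 - 227 = -415)
j(X) = -415
-j(M(r)) = -1*(-415) = 415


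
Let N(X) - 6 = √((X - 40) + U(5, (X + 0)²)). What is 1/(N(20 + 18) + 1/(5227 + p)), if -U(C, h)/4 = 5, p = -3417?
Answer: 19658410/190035521 - 3276100*I*√22/190035521 ≈ 0.10345 - 0.08086*I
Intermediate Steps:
U(C, h) = -20 (U(C, h) = -4*5 = -20)
N(X) = 6 + √(-60 + X) (N(X) = 6 + √((X - 40) - 20) = 6 + √((-40 + X) - 20) = 6 + √(-60 + X))
1/(N(20 + 18) + 1/(5227 + p)) = 1/((6 + √(-60 + (20 + 18))) + 1/(5227 - 3417)) = 1/((6 + √(-60 + 38)) + 1/1810) = 1/((6 + √(-22)) + 1/1810) = 1/((6 + I*√22) + 1/1810) = 1/(10861/1810 + I*√22)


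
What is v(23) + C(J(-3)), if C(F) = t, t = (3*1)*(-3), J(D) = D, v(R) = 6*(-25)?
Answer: -159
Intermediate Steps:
v(R) = -150
t = -9 (t = 3*(-3) = -9)
C(F) = -9
v(23) + C(J(-3)) = -150 - 9 = -159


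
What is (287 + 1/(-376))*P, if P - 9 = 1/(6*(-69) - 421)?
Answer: 405421627/156980 ≈ 2582.6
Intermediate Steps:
P = 7514/835 (P = 9 + 1/(6*(-69) - 421) = 9 + 1/(-414 - 421) = 9 + 1/(-835) = 9 - 1/835 = 7514/835 ≈ 8.9988)
(287 + 1/(-376))*P = (287 + 1/(-376))*(7514/835) = (287 - 1/376)*(7514/835) = (107911/376)*(7514/835) = 405421627/156980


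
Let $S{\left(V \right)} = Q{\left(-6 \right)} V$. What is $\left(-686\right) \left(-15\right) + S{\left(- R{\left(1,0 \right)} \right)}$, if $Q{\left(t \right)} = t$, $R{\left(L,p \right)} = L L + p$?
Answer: $10296$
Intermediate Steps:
$R{\left(L,p \right)} = p + L^{2}$ ($R{\left(L,p \right)} = L^{2} + p = p + L^{2}$)
$S{\left(V \right)} = - 6 V$
$\left(-686\right) \left(-15\right) + S{\left(- R{\left(1,0 \right)} \right)} = \left(-686\right) \left(-15\right) - 6 \left(- (0 + 1^{2})\right) = 10290 - 6 \left(- (0 + 1)\right) = 10290 - 6 \left(\left(-1\right) 1\right) = 10290 - -6 = 10290 + 6 = 10296$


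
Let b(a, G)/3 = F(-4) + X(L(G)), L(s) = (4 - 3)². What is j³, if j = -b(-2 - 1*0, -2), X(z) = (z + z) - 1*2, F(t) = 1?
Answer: -27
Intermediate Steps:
L(s) = 1 (L(s) = 1² = 1)
X(z) = -2 + 2*z (X(z) = 2*z - 2 = -2 + 2*z)
b(a, G) = 3 (b(a, G) = 3*(1 + (-2 + 2*1)) = 3*(1 + (-2 + 2)) = 3*(1 + 0) = 3*1 = 3)
j = -3 (j = -1*3 = -3)
j³ = (-3)³ = -27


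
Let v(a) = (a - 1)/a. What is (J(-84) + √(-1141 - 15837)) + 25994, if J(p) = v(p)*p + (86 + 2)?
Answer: 25997 + I*√16978 ≈ 25997.0 + 130.3*I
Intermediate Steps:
v(a) = (-1 + a)/a
J(p) = 87 + p (J(p) = ((-1 + p)/p)*p + (86 + 2) = (-1 + p) + 88 = 87 + p)
(J(-84) + √(-1141 - 15837)) + 25994 = ((87 - 84) + √(-1141 - 15837)) + 25994 = (3 + √(-16978)) + 25994 = (3 + I*√16978) + 25994 = 25997 + I*√16978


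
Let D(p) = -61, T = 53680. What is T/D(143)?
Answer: -880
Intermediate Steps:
T/D(143) = 53680/(-61) = 53680*(-1/61) = -880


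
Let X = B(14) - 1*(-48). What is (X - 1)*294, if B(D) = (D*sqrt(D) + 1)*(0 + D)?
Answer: 17934 + 57624*sqrt(14) ≈ 2.3354e+5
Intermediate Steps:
B(D) = D*(1 + D**(3/2)) (B(D) = (D**(3/2) + 1)*D = (1 + D**(3/2))*D = D*(1 + D**(3/2)))
X = 62 + 196*sqrt(14) (X = (14 + 14**(5/2)) - 1*(-48) = (14 + 196*sqrt(14)) + 48 = 62 + 196*sqrt(14) ≈ 795.37)
(X - 1)*294 = ((62 + 196*sqrt(14)) - 1)*294 = (61 + 196*sqrt(14))*294 = 17934 + 57624*sqrt(14)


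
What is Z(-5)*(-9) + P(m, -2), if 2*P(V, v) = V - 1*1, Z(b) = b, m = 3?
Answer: 46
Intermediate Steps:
P(V, v) = -1/2 + V/2 (P(V, v) = (V - 1*1)/2 = (V - 1)/2 = (-1 + V)/2 = -1/2 + V/2)
Z(-5)*(-9) + P(m, -2) = -5*(-9) + (-1/2 + (1/2)*3) = 45 + (-1/2 + 3/2) = 45 + 1 = 46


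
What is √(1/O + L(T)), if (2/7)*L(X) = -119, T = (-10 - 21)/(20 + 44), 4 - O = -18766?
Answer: 2*I*√9171144005/9385 ≈ 20.408*I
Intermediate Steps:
O = 18770 (O = 4 - 1*(-18766) = 4 + 18766 = 18770)
T = -31/64 ≈ -0.48438
L(X) = -833/2 (L(X) = (7/2)*(-119) = -833/2)
√(1/O + L(T)) = √(1/18770 - 833/2) = √(-3908852/9385) = 2*I*√9171144005/9385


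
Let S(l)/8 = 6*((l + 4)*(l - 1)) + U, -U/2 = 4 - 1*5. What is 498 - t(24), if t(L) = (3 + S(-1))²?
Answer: -71863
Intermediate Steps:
U = 2 (U = -2*(4 - 1*5) = -2*(4 - 5) = -2*(-1) = 2)
S(l) = 16 + 48*(-1 + l)*(4 + l) (S(l) = 8*(6*((l + 4)*(l - 1)) + 2) = 8*(6*((4 + l)*(-1 + l)) + 2) = 8*(6*((-1 + l)*(4 + l)) + 2) = 8*(6*(-1 + l)*(4 + l) + 2) = 8*(2 + 6*(-1 + l)*(4 + l)) = 16 + 48*(-1 + l)*(4 + l))
t(L) = 72361 (t(L) = (3 + (-176 + 48*(-1)² + 144*(-1)))² = (3 + (-176 + 48*1 - 144))² = (3 + (-176 + 48 - 144))² = (3 - 272)² = (-269)² = 72361)
498 - t(24) = 498 - 1*72361 = 498 - 72361 = -71863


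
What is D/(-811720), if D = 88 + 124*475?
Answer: -14747/202930 ≈ -0.072670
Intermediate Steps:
D = 58988 (D = 88 + 58900 = 58988)
D/(-811720) = 58988/(-811720) = 58988*(-1/811720) = -14747/202930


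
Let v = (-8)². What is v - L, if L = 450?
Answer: -386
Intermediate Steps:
v = 64
v - L = 64 - 1*450 = 64 - 450 = -386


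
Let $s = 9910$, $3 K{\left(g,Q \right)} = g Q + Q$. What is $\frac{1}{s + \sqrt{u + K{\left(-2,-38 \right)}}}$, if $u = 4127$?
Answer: $\frac{29730}{294611881} - \frac{\sqrt{37257}}{294611881} \approx 0.00010026$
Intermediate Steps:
$K{\left(g,Q \right)} = \frac{Q}{3} + \frac{Q g}{3}$ ($K{\left(g,Q \right)} = \frac{g Q + Q}{3} = \frac{Q g + Q}{3} = \frac{Q + Q g}{3} = \frac{Q}{3} + \frac{Q g}{3}$)
$\frac{1}{s + \sqrt{u + K{\left(-2,-38 \right)}}} = \frac{1}{9910 + \sqrt{4127 + \frac{1}{3} \left(-38\right) \left(1 - 2\right)}} = \frac{1}{9910 + \sqrt{4127 + \frac{1}{3} \left(-38\right) \left(-1\right)}} = \frac{1}{9910 + \sqrt{4127 + \frac{38}{3}}} = \frac{1}{9910 + \sqrt{\frac{12419}{3}}} = \frac{1}{9910 + \frac{\sqrt{37257}}{3}}$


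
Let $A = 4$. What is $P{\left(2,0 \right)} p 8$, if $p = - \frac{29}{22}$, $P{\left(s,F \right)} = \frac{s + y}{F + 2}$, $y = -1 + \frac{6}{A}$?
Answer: $- \frac{145}{11} \approx -13.182$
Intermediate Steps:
$y = \frac{1}{2}$ ($y = -1 + \frac{6}{4} = -1 + 6 \cdot \frac{1}{4} = -1 + \frac{3}{2} = \frac{1}{2} \approx 0.5$)
$P{\left(s,F \right)} = \frac{\frac{1}{2} + s}{2 + F}$ ($P{\left(s,F \right)} = \frac{s + \frac{1}{2}}{F + 2} = \frac{\frac{1}{2} + s}{2 + F}$)
$p = - \frac{29}{22}$ ($p = \left(-29\right) \frac{1}{22} = - \frac{29}{22} \approx -1.3182$)
$P{\left(2,0 \right)} p 8 = \frac{\frac{1}{2} + 2}{2 + 0} \left(- \frac{29}{22}\right) 8 = \frac{1}{2} \cdot \frac{5}{2} \left(- \frac{29}{22}\right) 8 = \frac{5}{4} \left(- \frac{29}{22}\right) 8 = \left(- \frac{145}{88}\right) 8 = - \frac{145}{11}$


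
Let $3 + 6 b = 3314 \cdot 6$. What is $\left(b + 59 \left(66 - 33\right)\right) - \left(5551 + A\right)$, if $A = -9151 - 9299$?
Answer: $\frac{36319}{2} \approx 18160.0$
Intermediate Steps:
$b = \frac{6627}{2}$ ($b = - \frac{1}{2} + \frac{3314 \cdot 6}{6} = - \frac{1}{2} + \frac{1}{6} \cdot 19884 = - \frac{1}{2} + 3314 = \frac{6627}{2} \approx 3313.5$)
$A = -18450$
$\left(b + 59 \left(66 - 33\right)\right) - \left(5551 + A\right) = \left(\frac{6627}{2} + 59 \left(66 - 33\right)\right) - -12899 = \left(\frac{6627}{2} + 59 \cdot 33\right) + \left(-5551 + 18450\right) = \left(\frac{6627}{2} + 1947\right) + 12899 = \frac{10521}{2} + 12899 = \frac{36319}{2}$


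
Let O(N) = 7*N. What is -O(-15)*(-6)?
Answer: -630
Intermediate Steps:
-O(-15)*(-6) = -7*(-15)*(-6) = -1*(-105)*(-6) = 105*(-6) = -630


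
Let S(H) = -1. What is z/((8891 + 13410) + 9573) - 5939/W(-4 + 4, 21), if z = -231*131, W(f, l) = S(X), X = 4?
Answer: 189269425/31874 ≈ 5938.0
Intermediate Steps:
W(f, l) = -1
z = -30261
z/((8891 + 13410) + 9573) - 5939/W(-4 + 4, 21) = -30261/((8891 + 13410) + 9573) - 5939/(-1) = -30261/(22301 + 9573) - 5939*(-1) = -30261/31874 + 5939 = 189269425/31874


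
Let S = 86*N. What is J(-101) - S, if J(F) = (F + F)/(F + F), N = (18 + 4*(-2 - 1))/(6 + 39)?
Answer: -157/15 ≈ -10.467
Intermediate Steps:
N = 2/15 (N = (18 + 4*(-3))/45 = (18 - 12)*(1/45) = 6*(1/45) = 2/15 ≈ 0.13333)
J(F) = 1 (J(F) = (2*F)/((2*F)) = (2*F)*(1/(2*F)) = 1)
S = 172/15 (S = 86*(2/15) = 172/15 ≈ 11.467)
J(-101) - S = 1 - 1*172/15 = 1 - 172/15 = -157/15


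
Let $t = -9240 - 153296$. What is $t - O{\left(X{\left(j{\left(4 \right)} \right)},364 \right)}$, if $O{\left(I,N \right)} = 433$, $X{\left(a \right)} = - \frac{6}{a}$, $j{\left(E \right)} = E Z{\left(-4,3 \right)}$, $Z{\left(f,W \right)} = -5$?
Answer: $-162969$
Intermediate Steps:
$t = -162536$
$j{\left(E \right)} = - 5 E$ ($j{\left(E \right)} = E \left(-5\right) = - 5 E$)
$t - O{\left(X{\left(j{\left(4 \right)} \right)},364 \right)} = -162536 - 433 = -162969$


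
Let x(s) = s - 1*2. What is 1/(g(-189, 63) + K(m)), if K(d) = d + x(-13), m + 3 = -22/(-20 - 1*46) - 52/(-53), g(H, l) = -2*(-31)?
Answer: 159/7205 ≈ 0.022068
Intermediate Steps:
g(H, l) = 62
x(s) = -2 + s (x(s) = s - 2 = -2 + s)
m = -268/159 (m = -3 + (-22/(-20 - 1*46) - 52/(-53)) = -3 + (-22/(-20 - 46) - 52*(-1/53)) = -3 + (-22/(-66) + 52/53) = -3 + (-22*(-1/66) + 52/53) = -3 + (⅓ + 52/53) = -3 + 209/159 = -268/159 ≈ -1.6855)
K(d) = -15 + d (K(d) = d + (-2 - 13) = d - 15 = -15 + d)
1/(g(-189, 63) + K(m)) = 1/(62 + (-15 - 268/159)) = 1/(62 - 2653/159) = 1/(7205/159) = 159/7205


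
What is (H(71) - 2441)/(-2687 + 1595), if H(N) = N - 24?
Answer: 57/26 ≈ 2.1923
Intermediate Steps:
H(N) = -24 + N
(H(71) - 2441)/(-2687 + 1595) = ((-24 + 71) - 2441)/(-2687 + 1595) = (47 - 2441)/(-1092) = -2394*(-1/1092) = 57/26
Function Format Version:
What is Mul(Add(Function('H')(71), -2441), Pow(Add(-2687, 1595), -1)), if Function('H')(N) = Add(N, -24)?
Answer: Rational(57, 26) ≈ 2.1923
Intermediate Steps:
Function('H')(N) = Add(-24, N)
Mul(Add(Function('H')(71), -2441), Pow(Add(-2687, 1595), -1)) = Mul(Add(Add(-24, 71), -2441), Pow(Add(-2687, 1595), -1)) = Mul(Add(47, -2441), Pow(-1092, -1)) = Mul(-2394, Rational(-1, 1092)) = Rational(57, 26)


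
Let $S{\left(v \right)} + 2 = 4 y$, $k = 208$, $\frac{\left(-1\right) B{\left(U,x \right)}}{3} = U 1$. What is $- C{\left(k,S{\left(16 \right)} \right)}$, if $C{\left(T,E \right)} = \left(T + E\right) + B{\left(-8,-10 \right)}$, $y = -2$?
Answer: $-222$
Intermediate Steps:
$B{\left(U,x \right)} = - 3 U$ ($B{\left(U,x \right)} = - 3 U 1 = - 3 U$)
$S{\left(v \right)} = -10$ ($S{\left(v \right)} = -2 + 4 \left(-2\right) = -2 - 8 = -10$)
$C{\left(T,E \right)} = 24 + E + T$ ($C{\left(T,E \right)} = \left(T + E\right) - -24 = \left(E + T\right) + 24 = 24 + E + T$)
$- C{\left(k,S{\left(16 \right)} \right)} = - (24 - 10 + 208) = \left(-1\right) 222 = -222$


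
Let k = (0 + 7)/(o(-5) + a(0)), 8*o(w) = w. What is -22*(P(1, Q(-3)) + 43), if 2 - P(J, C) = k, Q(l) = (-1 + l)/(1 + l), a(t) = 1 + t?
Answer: -1738/3 ≈ -579.33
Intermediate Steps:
o(w) = w/8
Q(l) = (-1 + l)/(1 + l)
k = 56/3 (k = (0 + 7)/((⅛)*(-5) + (1 + 0)) = 7/(-5/8 + 1) = 7/(3/8) = 7*(8/3) = 56/3 ≈ 18.667)
P(J, C) = -50/3 (P(J, C) = 2 - 1*56/3 = 2 - 56/3 = -50/3)
-22*(P(1, Q(-3)) + 43) = -22*(-50/3 + 43) = -22*79/3 = -1738/3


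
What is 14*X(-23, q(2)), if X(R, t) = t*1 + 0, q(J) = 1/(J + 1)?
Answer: 14/3 ≈ 4.6667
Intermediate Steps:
q(J) = 1/(1 + J)
X(R, t) = t (X(R, t) = t + 0 = t)
14*X(-23, q(2)) = 14/(1 + 2) = 14/3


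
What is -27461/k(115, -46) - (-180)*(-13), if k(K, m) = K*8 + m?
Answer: -2072621/874 ≈ -2371.4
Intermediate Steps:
k(K, m) = m + 8*K (k(K, m) = 8*K + m = m + 8*K)
-27461/k(115, -46) - (-180)*(-13) = -27461/(-46 + 8*115) - (-180)*(-13) = -27461/(-46 + 920) - 1*2340 = -27461/874 - 2340 = -2072621/874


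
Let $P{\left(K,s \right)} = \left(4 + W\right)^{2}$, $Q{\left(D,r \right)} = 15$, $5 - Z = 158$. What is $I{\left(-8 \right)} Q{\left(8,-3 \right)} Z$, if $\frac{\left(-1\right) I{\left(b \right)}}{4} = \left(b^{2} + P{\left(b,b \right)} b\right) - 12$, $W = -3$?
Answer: $403920$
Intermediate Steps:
$Z = -153$ ($Z = 5 - 158 = -153$)
$P{\left(K,s \right)} = 1$ ($P{\left(K,s \right)} = \left(4 - 3\right)^{2} = 1^{2} = 1$)
$I{\left(b \right)} = 48 - 4 b - 4 b^{2}$ ($I{\left(b \right)} = - 4 \left(\left(b^{2} + 1 b\right) - 12\right) = - 4 \left(\left(b^{2} + b\right) - 12\right) = - 4 \left(\left(b + b^{2}\right) - 12\right) = - 4 \left(-12 + b + b^{2}\right) = 48 - 4 b - 4 b^{2}$)
$I{\left(-8 \right)} Q{\left(8,-3 \right)} Z = \left(48 - -32 - 4 \left(-8\right)^{2}\right) 15 \left(-153\right) = \left(48 + 32 - 256\right) 15 \left(-153\right) = \left(-176\right) 15 \left(-153\right) = \left(-2640\right) \left(-153\right) = 403920$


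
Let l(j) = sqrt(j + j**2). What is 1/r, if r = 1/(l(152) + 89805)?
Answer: 89805 + 6*sqrt(646) ≈ 89958.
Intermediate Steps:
r = 1/(89805 + 6*sqrt(646)) (r = 1/(sqrt(152*(1 + 152)) + 89805) = 1/(sqrt(152*153) + 89805) = 1/(sqrt(23256) + 89805) = 1/(6*sqrt(646) + 89805) = 1/(89805 + 6*sqrt(646)) ≈ 1.1116e-5)
1/r = 1/(29935/2688304923 - 2*sqrt(646)/2688304923)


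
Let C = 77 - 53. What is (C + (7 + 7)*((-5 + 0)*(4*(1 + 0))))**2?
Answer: 65536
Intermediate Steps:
C = 24
(C + (7 + 7)*((-5 + 0)*(4*(1 + 0))))**2 = (24 + (7 + 7)*((-5 + 0)*(4*(1 + 0))))**2 = (24 + 14*(-20))**2 = (24 - 280)**2 = (-256)**2 = 65536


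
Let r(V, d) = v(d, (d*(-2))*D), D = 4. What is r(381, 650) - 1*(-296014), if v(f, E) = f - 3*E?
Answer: 312264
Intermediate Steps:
r(V, d) = 25*d (r(V, d) = d - 3*d*(-2)*4 = d - 3*(-2*d)*4 = d - (-24)*d = d + 24*d = 25*d)
r(381, 650) - 1*(-296014) = 25*650 - 1*(-296014) = 16250 + 296014 = 312264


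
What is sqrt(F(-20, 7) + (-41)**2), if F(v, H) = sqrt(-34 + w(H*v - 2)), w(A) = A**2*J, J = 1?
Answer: sqrt(1681 + sqrt(20130)) ≈ 42.695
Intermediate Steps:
w(A) = A**2 (w(A) = A**2*1 = A**2)
F(v, H) = sqrt(-34 + (-2 + H*v)**2) (F(v, H) = sqrt(-34 + (H*v - 2)**2) = sqrt(-34 + (-2 + H*v)**2))
sqrt(F(-20, 7) + (-41)**2) = sqrt(sqrt(-34 + (-2 + 7*(-20))**2) + (-41)**2) = sqrt(sqrt(-34 + (-2 - 140)**2) + 1681) = sqrt(sqrt(-34 + (-142)**2) + 1681) = sqrt(sqrt(-34 + 20164) + 1681) = sqrt(sqrt(20130) + 1681) = sqrt(1681 + sqrt(20130))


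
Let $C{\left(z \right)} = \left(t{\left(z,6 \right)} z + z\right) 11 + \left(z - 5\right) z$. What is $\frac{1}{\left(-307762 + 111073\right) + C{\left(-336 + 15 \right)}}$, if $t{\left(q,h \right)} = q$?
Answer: $\frac{1}{1037877} \approx 9.6351 \cdot 10^{-7}$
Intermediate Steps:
$C{\left(z \right)} = 11 z + 11 z^{2} + z \left(-5 + z\right)$ ($C{\left(z \right)} = \left(z z + z\right) 11 + \left(z - 5\right) z = \left(z^{2} + z\right) 11 + \left(-5 + z\right) z = \left(z + z^{2}\right) 11 + z \left(-5 + z\right) = \left(11 z + 11 z^{2}\right) + z \left(-5 + z\right) = 11 z + 11 z^{2} + z \left(-5 + z\right)$)
$\frac{1}{\left(-307762 + 111073\right) + C{\left(-336 + 15 \right)}} = \frac{1}{\left(-307762 + 111073\right) + 6 \left(-336 + 15\right) \left(1 + 2 \left(-336 + 15\right)\right)} = \frac{1}{-196689 + 6 \left(-321\right) \left(1 + 2 \left(-321\right)\right)} = \frac{1}{-196689 + 6 \left(-321\right) \left(1 - 642\right)} = \frac{1}{-196689 + 6 \left(-321\right) \left(-641\right)} = \frac{1}{-196689 + 1234566} = \frac{1}{1037877}$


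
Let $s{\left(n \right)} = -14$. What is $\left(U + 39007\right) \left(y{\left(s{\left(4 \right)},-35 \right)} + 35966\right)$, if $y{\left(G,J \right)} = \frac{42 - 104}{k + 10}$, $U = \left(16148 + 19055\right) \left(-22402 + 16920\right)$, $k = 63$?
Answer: $- \frac{506565559765584}{73} \approx -6.9393 \cdot 10^{12}$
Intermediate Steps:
$U = -192982846$ ($U = 35203 \left(-5482\right) = -192982846$)
$y{\left(G,J \right)} = - \frac{62}{73}$ ($y{\left(G,J \right)} = \frac{42 - 104}{63 + 10} = - \frac{62}{73}$)
$\left(U + 39007\right) \left(y{\left(s{\left(4 \right)},-35 \right)} + 35966\right) = \left(-192982846 + 39007\right) \left(- \frac{62}{73} + 35966\right) = \left(-192943839\right) \frac{2625456}{73} = - \frac{506565559765584}{73}$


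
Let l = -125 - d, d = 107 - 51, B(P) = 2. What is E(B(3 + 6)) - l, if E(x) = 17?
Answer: 198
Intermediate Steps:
d = 56
l = -181 (l = -125 - 1*56 = -125 - 56 = -181)
E(B(3 + 6)) - l = 17 - 1*(-181) = 17 + 181 = 198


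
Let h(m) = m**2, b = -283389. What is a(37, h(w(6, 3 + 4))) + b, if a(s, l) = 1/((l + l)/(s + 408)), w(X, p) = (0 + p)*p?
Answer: -1360833533/4802 ≈ -2.8339e+5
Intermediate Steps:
w(X, p) = p**2 (w(X, p) = p*p = p**2)
a(s, l) = (408 + s)/(2*l) (a(s, l) = 1/((2*l)/(408 + s)) = 1/(2*l/(408 + s)) = (408 + s)/(2*l))
a(37, h(w(6, 3 + 4))) + b = (408 + 37)/(2*(((3 + 4)**2)**2)) - 283389 = (1/2)*445/(7**2)**2 - 283389 = (1/2)*445/49**2 - 283389 = (1/2)*445/2401 - 283389 = (1/2)*(1/2401)*445 - 283389 = 445/4802 - 283389 = -1360833533/4802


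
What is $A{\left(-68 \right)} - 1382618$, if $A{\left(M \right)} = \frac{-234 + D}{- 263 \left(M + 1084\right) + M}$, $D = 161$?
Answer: $- \frac{369540608495}{267276} \approx -1.3826 \cdot 10^{6}$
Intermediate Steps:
$A{\left(M \right)} = - \frac{73}{-285092 - 262 M}$ ($A{\left(M \right)} = \frac{-234 + 161}{- 263 \left(M + 1084\right) + M} = - \frac{73}{- 263 \left(1084 + M\right) + M} = - \frac{73}{\left(-285092 - 263 M\right) + M} = - \frac{73}{-285092 - 262 M}$)
$A{\left(-68 \right)} - 1382618 = \frac{73}{2 \left(142546 + 131 \left(-68\right)\right)} - 1382618 = \frac{73}{2 \left(142546 - 8908\right)} - 1382618 = \frac{73}{2 \cdot 133638} - 1382618 = \frac{73}{2} \cdot \frac{1}{133638} - 1382618 = \frac{73}{267276} - 1382618 = - \frac{369540608495}{267276}$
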